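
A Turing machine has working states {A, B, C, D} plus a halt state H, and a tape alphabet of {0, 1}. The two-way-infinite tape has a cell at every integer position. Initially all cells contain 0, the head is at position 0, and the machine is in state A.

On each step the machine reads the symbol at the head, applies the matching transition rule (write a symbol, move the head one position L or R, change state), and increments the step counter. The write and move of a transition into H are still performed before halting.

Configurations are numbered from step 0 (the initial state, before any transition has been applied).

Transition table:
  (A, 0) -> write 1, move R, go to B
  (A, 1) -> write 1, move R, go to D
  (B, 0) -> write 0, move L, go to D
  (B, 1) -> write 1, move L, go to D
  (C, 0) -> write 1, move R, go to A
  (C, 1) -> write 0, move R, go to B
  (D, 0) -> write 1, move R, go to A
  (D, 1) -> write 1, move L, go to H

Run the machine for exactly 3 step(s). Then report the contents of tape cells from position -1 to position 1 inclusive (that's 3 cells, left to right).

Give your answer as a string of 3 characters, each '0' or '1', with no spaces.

Step 1: in state A at pos 0, read 0 -> (A,0)->write 1,move R,goto B. Now: state=B, head=1, tape[-1..2]=0100 (head:   ^)
Step 2: in state B at pos 1, read 0 -> (B,0)->write 0,move L,goto D. Now: state=D, head=0, tape[-1..2]=0100 (head:  ^)
Step 3: in state D at pos 0, read 1 -> (D,1)->write 1,move L,goto H. Now: state=H, head=-1, tape[-2..2]=00100 (head:  ^)

Answer: 010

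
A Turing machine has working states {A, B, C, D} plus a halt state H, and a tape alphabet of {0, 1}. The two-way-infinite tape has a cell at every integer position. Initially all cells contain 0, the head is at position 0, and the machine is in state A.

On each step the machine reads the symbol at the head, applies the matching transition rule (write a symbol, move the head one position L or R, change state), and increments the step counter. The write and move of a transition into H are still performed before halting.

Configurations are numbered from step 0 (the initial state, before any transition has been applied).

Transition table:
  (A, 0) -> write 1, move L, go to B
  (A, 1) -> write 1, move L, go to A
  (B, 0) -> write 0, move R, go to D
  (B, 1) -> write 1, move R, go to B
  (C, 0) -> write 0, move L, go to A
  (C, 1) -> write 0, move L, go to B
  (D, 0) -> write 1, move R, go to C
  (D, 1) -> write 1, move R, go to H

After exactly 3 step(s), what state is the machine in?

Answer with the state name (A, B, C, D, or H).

Step 1: in state A at pos 0, read 0 -> (A,0)->write 1,move L,goto B. Now: state=B, head=-1, tape[-2..1]=0010 (head:  ^)
Step 2: in state B at pos -1, read 0 -> (B,0)->write 0,move R,goto D. Now: state=D, head=0, tape[-2..1]=0010 (head:   ^)
Step 3: in state D at pos 0, read 1 -> (D,1)->write 1,move R,goto H. Now: state=H, head=1, tape[-2..2]=00100 (head:    ^)

Answer: H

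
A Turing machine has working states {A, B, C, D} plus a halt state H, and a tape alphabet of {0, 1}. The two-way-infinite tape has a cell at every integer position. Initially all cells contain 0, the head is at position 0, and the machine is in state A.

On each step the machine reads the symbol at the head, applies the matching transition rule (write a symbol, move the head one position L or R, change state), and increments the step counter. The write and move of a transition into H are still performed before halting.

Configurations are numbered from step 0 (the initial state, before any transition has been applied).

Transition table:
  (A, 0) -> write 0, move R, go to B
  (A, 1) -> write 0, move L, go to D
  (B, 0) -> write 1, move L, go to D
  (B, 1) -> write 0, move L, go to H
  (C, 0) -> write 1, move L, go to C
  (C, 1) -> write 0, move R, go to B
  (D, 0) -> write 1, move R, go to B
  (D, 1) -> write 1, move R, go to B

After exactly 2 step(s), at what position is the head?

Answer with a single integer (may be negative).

Answer: 0

Derivation:
Step 1: in state A at pos 0, read 0 -> (A,0)->write 0,move R,goto B. Now: state=B, head=1, tape[-1..2]=0000 (head:   ^)
Step 2: in state B at pos 1, read 0 -> (B,0)->write 1,move L,goto D. Now: state=D, head=0, tape[-1..2]=0010 (head:  ^)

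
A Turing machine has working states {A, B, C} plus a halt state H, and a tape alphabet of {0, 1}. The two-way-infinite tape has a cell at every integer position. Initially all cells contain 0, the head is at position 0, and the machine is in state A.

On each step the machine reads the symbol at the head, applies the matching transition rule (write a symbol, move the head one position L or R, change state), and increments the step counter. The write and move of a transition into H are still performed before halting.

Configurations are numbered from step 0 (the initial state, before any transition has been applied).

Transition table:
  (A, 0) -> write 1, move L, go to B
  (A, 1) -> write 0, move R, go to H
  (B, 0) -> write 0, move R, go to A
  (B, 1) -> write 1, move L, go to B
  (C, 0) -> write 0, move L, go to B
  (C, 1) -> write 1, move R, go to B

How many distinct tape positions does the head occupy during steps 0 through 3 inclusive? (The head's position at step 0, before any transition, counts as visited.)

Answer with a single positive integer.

Answer: 3

Derivation:
Step 1: in state A at pos 0, read 0 -> (A,0)->write 1,move L,goto B. Now: state=B, head=-1, tape[-2..1]=0010 (head:  ^)
Step 2: in state B at pos -1, read 0 -> (B,0)->write 0,move R,goto A. Now: state=A, head=0, tape[-2..1]=0010 (head:   ^)
Step 3: in state A at pos 0, read 1 -> (A,1)->write 0,move R,goto H. Now: state=H, head=1, tape[-2..2]=00000 (head:    ^)
Head positions at steps 0..3: starting at 0, distinct positions visited = {-1, 0, 1} -> 3 position(s)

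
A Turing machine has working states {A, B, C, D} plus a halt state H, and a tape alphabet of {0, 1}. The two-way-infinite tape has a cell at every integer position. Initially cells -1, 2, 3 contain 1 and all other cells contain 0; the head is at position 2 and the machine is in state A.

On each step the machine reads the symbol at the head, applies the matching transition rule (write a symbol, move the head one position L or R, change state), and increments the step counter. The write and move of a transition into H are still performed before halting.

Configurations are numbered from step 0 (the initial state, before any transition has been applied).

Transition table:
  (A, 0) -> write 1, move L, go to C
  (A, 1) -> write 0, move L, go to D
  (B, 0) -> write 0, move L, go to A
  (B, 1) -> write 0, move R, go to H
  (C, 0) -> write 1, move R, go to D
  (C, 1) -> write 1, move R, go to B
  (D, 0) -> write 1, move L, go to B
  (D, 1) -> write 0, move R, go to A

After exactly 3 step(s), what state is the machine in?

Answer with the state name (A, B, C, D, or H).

Answer: A

Derivation:
Step 1: in state A at pos 2, read 1 -> (A,1)->write 0,move L,goto D. Now: state=D, head=1, tape[-2..4]=0100010 (head:    ^)
Step 2: in state D at pos 1, read 0 -> (D,0)->write 1,move L,goto B. Now: state=B, head=0, tape[-2..4]=0101010 (head:   ^)
Step 3: in state B at pos 0, read 0 -> (B,0)->write 0,move L,goto A. Now: state=A, head=-1, tape[-2..4]=0101010 (head:  ^)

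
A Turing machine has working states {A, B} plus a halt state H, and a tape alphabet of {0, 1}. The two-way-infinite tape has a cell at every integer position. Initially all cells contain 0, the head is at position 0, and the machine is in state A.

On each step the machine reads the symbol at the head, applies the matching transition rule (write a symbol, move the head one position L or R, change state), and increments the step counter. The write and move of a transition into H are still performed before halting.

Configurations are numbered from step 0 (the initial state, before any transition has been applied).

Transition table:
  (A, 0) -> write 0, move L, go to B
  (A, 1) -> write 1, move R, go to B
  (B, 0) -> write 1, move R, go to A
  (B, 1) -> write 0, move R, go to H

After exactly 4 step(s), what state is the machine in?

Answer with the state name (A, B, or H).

Step 1: in state A at pos 0, read 0 -> (A,0)->write 0,move L,goto B. Now: state=B, head=-1, tape[-2..1]=0000 (head:  ^)
Step 2: in state B at pos -1, read 0 -> (B,0)->write 1,move R,goto A. Now: state=A, head=0, tape[-2..1]=0100 (head:   ^)
Step 3: in state A at pos 0, read 0 -> (A,0)->write 0,move L,goto B. Now: state=B, head=-1, tape[-2..1]=0100 (head:  ^)
Step 4: in state B at pos -1, read 1 -> (B,1)->write 0,move R,goto H. Now: state=H, head=0, tape[-2..1]=0000 (head:   ^)

Answer: H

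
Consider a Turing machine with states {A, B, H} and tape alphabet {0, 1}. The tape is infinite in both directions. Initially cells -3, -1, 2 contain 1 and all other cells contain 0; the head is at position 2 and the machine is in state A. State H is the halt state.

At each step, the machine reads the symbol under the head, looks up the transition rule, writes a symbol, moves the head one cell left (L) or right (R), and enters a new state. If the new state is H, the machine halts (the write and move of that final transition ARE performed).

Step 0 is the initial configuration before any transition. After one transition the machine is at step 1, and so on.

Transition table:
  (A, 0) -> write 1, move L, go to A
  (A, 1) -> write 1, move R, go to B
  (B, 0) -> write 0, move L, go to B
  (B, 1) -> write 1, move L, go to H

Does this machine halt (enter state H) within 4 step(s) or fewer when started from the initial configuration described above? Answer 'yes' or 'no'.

Answer: yes

Derivation:
Step 1: in state A at pos 2, read 1 -> (A,1)->write 1,move R,goto B. Now: state=B, head=3, tape[-4..4]=010100100 (head:        ^)
Step 2: in state B at pos 3, read 0 -> (B,0)->write 0,move L,goto B. Now: state=B, head=2, tape[-4..4]=010100100 (head:       ^)
Step 3: in state B at pos 2, read 1 -> (B,1)->write 1,move L,goto H. Now: state=H, head=1, tape[-4..4]=010100100 (head:      ^)
State H reached at step 3; 3 <= 4 -> yes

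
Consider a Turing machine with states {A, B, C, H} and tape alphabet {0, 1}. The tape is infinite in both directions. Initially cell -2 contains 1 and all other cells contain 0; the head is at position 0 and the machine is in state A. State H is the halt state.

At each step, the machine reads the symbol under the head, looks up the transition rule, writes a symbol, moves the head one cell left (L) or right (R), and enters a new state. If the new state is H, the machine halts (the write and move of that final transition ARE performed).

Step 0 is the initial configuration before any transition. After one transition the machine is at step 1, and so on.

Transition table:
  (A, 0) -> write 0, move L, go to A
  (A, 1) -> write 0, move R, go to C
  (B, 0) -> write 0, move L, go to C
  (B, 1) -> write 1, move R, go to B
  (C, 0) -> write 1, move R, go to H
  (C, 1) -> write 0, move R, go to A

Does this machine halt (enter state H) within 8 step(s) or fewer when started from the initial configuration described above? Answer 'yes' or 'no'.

Answer: yes

Derivation:
Step 1: in state A at pos 0, read 0 -> (A,0)->write 0,move L,goto A. Now: state=A, head=-1, tape[-3..1]=01000 (head:   ^)
Step 2: in state A at pos -1, read 0 -> (A,0)->write 0,move L,goto A. Now: state=A, head=-2, tape[-3..1]=01000 (head:  ^)
Step 3: in state A at pos -2, read 1 -> (A,1)->write 0,move R,goto C. Now: state=C, head=-1, tape[-3..1]=00000 (head:   ^)
Step 4: in state C at pos -1, read 0 -> (C,0)->write 1,move R,goto H. Now: state=H, head=0, tape[-3..1]=00100 (head:    ^)
State H reached at step 4; 4 <= 8 -> yes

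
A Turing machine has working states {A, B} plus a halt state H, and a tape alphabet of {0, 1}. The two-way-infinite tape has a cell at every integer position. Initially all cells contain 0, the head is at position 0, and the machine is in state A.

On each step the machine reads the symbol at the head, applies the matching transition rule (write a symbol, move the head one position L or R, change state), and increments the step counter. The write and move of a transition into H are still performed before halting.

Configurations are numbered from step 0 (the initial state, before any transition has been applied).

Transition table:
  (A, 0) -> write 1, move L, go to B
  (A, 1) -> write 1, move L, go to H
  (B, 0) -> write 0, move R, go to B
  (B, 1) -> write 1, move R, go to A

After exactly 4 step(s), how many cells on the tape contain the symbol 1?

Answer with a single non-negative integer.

Step 1: in state A at pos 0, read 0 -> (A,0)->write 1,move L,goto B. Now: state=B, head=-1, tape[-2..1]=0010 (head:  ^)
Step 2: in state B at pos -1, read 0 -> (B,0)->write 0,move R,goto B. Now: state=B, head=0, tape[-2..1]=0010 (head:   ^)
Step 3: in state B at pos 0, read 1 -> (B,1)->write 1,move R,goto A. Now: state=A, head=1, tape[-2..2]=00100 (head:    ^)
Step 4: in state A at pos 1, read 0 -> (A,0)->write 1,move L,goto B. Now: state=B, head=0, tape[-2..2]=00110 (head:   ^)
Cells containing 1 after step 4: {0, 1} -> 2 cell(s)

Answer: 2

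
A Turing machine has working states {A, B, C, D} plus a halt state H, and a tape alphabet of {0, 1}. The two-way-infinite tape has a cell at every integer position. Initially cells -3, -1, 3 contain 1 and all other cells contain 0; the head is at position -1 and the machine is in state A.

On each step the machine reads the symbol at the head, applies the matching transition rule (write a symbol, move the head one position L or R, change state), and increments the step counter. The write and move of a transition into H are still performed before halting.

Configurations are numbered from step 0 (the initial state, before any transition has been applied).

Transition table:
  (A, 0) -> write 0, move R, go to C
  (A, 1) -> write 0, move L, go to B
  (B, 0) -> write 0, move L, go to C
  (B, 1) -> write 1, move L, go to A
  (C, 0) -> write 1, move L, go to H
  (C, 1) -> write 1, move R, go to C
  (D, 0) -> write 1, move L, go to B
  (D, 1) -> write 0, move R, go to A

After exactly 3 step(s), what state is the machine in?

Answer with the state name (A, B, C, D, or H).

Step 1: in state A at pos -1, read 1 -> (A,1)->write 0,move L,goto B. Now: state=B, head=-2, tape[-4..4]=010000010 (head:   ^)
Step 2: in state B at pos -2, read 0 -> (B,0)->write 0,move L,goto C. Now: state=C, head=-3, tape[-4..4]=010000010 (head:  ^)
Step 3: in state C at pos -3, read 1 -> (C,1)->write 1,move R,goto C. Now: state=C, head=-2, tape[-4..4]=010000010 (head:   ^)

Answer: C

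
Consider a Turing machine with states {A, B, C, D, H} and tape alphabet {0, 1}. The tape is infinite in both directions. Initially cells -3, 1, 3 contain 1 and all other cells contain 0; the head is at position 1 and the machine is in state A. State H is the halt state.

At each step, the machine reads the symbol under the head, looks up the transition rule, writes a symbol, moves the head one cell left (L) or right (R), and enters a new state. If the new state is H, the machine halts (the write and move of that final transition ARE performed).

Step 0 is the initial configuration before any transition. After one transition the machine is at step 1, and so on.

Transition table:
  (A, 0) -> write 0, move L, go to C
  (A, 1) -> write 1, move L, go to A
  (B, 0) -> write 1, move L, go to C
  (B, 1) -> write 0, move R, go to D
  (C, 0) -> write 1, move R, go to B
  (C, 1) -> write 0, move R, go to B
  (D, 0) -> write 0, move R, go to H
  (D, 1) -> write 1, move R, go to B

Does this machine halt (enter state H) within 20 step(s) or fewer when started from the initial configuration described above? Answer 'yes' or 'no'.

Step 1: in state A at pos 1, read 1 -> (A,1)->write 1,move L,goto A. Now: state=A, head=0, tape[-4..4]=010001010 (head:     ^)
Step 2: in state A at pos 0, read 0 -> (A,0)->write 0,move L,goto C. Now: state=C, head=-1, tape[-4..4]=010001010 (head:    ^)
Step 3: in state C at pos -1, read 0 -> (C,0)->write 1,move R,goto B. Now: state=B, head=0, tape[-4..4]=010101010 (head:     ^)
Step 4: in state B at pos 0, read 0 -> (B,0)->write 1,move L,goto C. Now: state=C, head=-1, tape[-4..4]=010111010 (head:    ^)
Step 5: in state C at pos -1, read 1 -> (C,1)->write 0,move R,goto B. Now: state=B, head=0, tape[-4..4]=010011010 (head:     ^)
Step 6: in state B at pos 0, read 1 -> (B,1)->write 0,move R,goto D. Now: state=D, head=1, tape[-4..4]=010001010 (head:      ^)
Step 7: in state D at pos 1, read 1 -> (D,1)->write 1,move R,goto B. Now: state=B, head=2, tape[-4..4]=010001010 (head:       ^)
Step 8: in state B at pos 2, read 0 -> (B,0)->write 1,move L,goto C. Now: state=C, head=1, tape[-4..4]=010001110 (head:      ^)
Step 9: in state C at pos 1, read 1 -> (C,1)->write 0,move R,goto B. Now: state=B, head=2, tape[-4..4]=010000110 (head:       ^)
Step 10: in state B at pos 2, read 1 -> (B,1)->write 0,move R,goto D. Now: state=D, head=3, tape[-4..4]=010000010 (head:        ^)
Step 11: in state D at pos 3, read 1 -> (D,1)->write 1,move R,goto B. Now: state=B, head=4, tape[-4..5]=0100000100 (head:         ^)
Step 12: in state B at pos 4, read 0 -> (B,0)->write 1,move L,goto C. Now: state=C, head=3, tape[-4..5]=0100000110 (head:        ^)
Step 13: in state C at pos 3, read 1 -> (C,1)->write 0,move R,goto B. Now: state=B, head=4, tape[-4..5]=0100000010 (head:         ^)
Step 14: in state B at pos 4, read 1 -> (B,1)->write 0,move R,goto D. Now: state=D, head=5, tape[-4..6]=01000000000 (head:          ^)
Step 15: in state D at pos 5, read 0 -> (D,0)->write 0,move R,goto H. Now: state=H, head=6, tape[-4..7]=010000000000 (head:           ^)
State H reached at step 15; 15 <= 20 -> yes

Answer: yes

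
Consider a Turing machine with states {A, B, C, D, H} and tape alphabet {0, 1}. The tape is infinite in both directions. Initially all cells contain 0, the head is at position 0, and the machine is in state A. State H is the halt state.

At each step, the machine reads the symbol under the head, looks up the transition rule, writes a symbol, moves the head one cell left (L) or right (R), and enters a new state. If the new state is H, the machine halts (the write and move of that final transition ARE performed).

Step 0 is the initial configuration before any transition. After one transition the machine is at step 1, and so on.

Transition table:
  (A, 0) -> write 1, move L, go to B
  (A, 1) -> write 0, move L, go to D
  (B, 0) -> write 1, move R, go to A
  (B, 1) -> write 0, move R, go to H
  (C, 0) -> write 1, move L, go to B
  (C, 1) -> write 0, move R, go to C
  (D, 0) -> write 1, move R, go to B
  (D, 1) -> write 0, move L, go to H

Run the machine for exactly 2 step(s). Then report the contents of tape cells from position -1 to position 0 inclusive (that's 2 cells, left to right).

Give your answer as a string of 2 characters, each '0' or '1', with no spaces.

Answer: 11

Derivation:
Step 1: in state A at pos 0, read 0 -> (A,0)->write 1,move L,goto B. Now: state=B, head=-1, tape[-2..1]=0010 (head:  ^)
Step 2: in state B at pos -1, read 0 -> (B,0)->write 1,move R,goto A. Now: state=A, head=0, tape[-2..1]=0110 (head:   ^)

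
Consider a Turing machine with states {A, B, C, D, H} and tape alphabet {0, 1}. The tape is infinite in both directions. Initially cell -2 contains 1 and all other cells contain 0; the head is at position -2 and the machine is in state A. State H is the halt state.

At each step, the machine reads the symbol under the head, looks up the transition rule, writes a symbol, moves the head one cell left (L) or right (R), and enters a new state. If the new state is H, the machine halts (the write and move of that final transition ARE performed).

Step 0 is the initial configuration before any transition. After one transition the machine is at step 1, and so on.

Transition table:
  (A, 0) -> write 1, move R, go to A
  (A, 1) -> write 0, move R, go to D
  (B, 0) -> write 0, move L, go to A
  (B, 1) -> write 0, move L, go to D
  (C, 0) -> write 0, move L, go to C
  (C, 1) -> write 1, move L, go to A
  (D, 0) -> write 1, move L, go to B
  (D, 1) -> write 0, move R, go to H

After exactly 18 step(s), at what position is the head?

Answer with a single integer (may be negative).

Step 1: in state A at pos -2, read 1 -> (A,1)->write 0,move R,goto D. Now: state=D, head=-1, tape[-3..0]=0000 (head:   ^)
Step 2: in state D at pos -1, read 0 -> (D,0)->write 1,move L,goto B. Now: state=B, head=-2, tape[-3..0]=0010 (head:  ^)
Step 3: in state B at pos -2, read 0 -> (B,0)->write 0,move L,goto A. Now: state=A, head=-3, tape[-4..0]=00010 (head:  ^)
Step 4: in state A at pos -3, read 0 -> (A,0)->write 1,move R,goto A. Now: state=A, head=-2, tape[-4..0]=01010 (head:   ^)
Step 5: in state A at pos -2, read 0 -> (A,0)->write 1,move R,goto A. Now: state=A, head=-1, tape[-4..0]=01110 (head:    ^)
Step 6: in state A at pos -1, read 1 -> (A,1)->write 0,move R,goto D. Now: state=D, head=0, tape[-4..1]=011000 (head:     ^)
Step 7: in state D at pos 0, read 0 -> (D,0)->write 1,move L,goto B. Now: state=B, head=-1, tape[-4..1]=011010 (head:    ^)
Step 8: in state B at pos -1, read 0 -> (B,0)->write 0,move L,goto A. Now: state=A, head=-2, tape[-4..1]=011010 (head:   ^)
Step 9: in state A at pos -2, read 1 -> (A,1)->write 0,move R,goto D. Now: state=D, head=-1, tape[-4..1]=010010 (head:    ^)
Step 10: in state D at pos -1, read 0 -> (D,0)->write 1,move L,goto B. Now: state=B, head=-2, tape[-4..1]=010110 (head:   ^)
Step 11: in state B at pos -2, read 0 -> (B,0)->write 0,move L,goto A. Now: state=A, head=-3, tape[-4..1]=010110 (head:  ^)
Step 12: in state A at pos -3, read 1 -> (A,1)->write 0,move R,goto D. Now: state=D, head=-2, tape[-4..1]=000110 (head:   ^)
Step 13: in state D at pos -2, read 0 -> (D,0)->write 1,move L,goto B. Now: state=B, head=-3, tape[-4..1]=001110 (head:  ^)
Step 14: in state B at pos -3, read 0 -> (B,0)->write 0,move L,goto A. Now: state=A, head=-4, tape[-5..1]=0001110 (head:  ^)
Step 15: in state A at pos -4, read 0 -> (A,0)->write 1,move R,goto A. Now: state=A, head=-3, tape[-5..1]=0101110 (head:   ^)
Step 16: in state A at pos -3, read 0 -> (A,0)->write 1,move R,goto A. Now: state=A, head=-2, tape[-5..1]=0111110 (head:    ^)
Step 17: in state A at pos -2, read 1 -> (A,1)->write 0,move R,goto D. Now: state=D, head=-1, tape[-5..1]=0110110 (head:     ^)
Step 18: in state D at pos -1, read 1 -> (D,1)->write 0,move R,goto H. Now: state=H, head=0, tape[-5..1]=0110010 (head:      ^)

Answer: 0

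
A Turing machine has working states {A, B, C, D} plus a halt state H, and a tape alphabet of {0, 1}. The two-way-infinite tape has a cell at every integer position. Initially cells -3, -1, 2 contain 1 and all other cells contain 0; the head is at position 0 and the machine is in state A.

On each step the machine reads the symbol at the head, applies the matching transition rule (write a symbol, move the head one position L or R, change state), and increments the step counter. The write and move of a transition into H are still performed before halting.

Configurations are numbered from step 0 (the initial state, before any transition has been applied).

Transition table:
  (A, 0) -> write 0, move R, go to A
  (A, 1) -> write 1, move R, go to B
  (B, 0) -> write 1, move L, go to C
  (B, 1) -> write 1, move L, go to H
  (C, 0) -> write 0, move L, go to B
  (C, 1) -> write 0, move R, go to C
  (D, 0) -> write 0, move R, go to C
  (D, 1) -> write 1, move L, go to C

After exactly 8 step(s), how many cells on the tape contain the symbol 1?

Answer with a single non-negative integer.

Step 1: in state A at pos 0, read 0 -> (A,0)->write 0,move R,goto A. Now: state=A, head=1, tape[-4..3]=01010010 (head:      ^)
Step 2: in state A at pos 1, read 0 -> (A,0)->write 0,move R,goto A. Now: state=A, head=2, tape[-4..3]=01010010 (head:       ^)
Step 3: in state A at pos 2, read 1 -> (A,1)->write 1,move R,goto B. Now: state=B, head=3, tape[-4..4]=010100100 (head:        ^)
Step 4: in state B at pos 3, read 0 -> (B,0)->write 1,move L,goto C. Now: state=C, head=2, tape[-4..4]=010100110 (head:       ^)
Step 5: in state C at pos 2, read 1 -> (C,1)->write 0,move R,goto C. Now: state=C, head=3, tape[-4..4]=010100010 (head:        ^)
Step 6: in state C at pos 3, read 1 -> (C,1)->write 0,move R,goto C. Now: state=C, head=4, tape[-4..5]=0101000000 (head:         ^)
Step 7: in state C at pos 4, read 0 -> (C,0)->write 0,move L,goto B. Now: state=B, head=3, tape[-4..5]=0101000000 (head:        ^)
Step 8: in state B at pos 3, read 0 -> (B,0)->write 1,move L,goto C. Now: state=C, head=2, tape[-4..5]=0101000100 (head:       ^)
Cells containing 1 after step 8: {-3, -1, 3} -> 3 cell(s)

Answer: 3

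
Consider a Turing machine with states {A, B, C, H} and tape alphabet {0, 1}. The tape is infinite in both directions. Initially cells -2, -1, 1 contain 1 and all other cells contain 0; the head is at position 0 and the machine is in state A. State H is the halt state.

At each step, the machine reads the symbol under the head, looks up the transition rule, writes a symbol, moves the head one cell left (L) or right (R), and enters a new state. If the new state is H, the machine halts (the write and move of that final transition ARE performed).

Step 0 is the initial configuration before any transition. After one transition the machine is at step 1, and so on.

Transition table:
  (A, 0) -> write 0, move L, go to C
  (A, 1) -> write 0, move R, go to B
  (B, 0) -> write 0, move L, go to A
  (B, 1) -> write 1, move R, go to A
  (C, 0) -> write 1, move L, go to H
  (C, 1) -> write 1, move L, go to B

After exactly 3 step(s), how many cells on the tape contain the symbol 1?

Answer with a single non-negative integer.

Step 1: in state A at pos 0, read 0 -> (A,0)->write 0,move L,goto C. Now: state=C, head=-1, tape[-3..2]=011010 (head:   ^)
Step 2: in state C at pos -1, read 1 -> (C,1)->write 1,move L,goto B. Now: state=B, head=-2, tape[-3..2]=011010 (head:  ^)
Step 3: in state B at pos -2, read 1 -> (B,1)->write 1,move R,goto A. Now: state=A, head=-1, tape[-3..2]=011010 (head:   ^)
Cells containing 1 after step 3: {-2, -1, 1} -> 3 cell(s)

Answer: 3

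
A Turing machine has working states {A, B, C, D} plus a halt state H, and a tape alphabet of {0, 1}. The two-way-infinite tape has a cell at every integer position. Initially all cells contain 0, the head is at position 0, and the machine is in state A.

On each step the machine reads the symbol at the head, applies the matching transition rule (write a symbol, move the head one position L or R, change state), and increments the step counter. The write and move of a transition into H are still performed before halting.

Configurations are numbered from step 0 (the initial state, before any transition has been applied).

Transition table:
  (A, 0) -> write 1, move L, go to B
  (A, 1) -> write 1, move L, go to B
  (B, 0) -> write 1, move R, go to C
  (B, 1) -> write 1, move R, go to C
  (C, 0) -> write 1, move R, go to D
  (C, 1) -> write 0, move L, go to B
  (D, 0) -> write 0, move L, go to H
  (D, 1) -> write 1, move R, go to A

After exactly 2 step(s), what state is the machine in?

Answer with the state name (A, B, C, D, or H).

Step 1: in state A at pos 0, read 0 -> (A,0)->write 1,move L,goto B. Now: state=B, head=-1, tape[-2..1]=0010 (head:  ^)
Step 2: in state B at pos -1, read 0 -> (B,0)->write 1,move R,goto C. Now: state=C, head=0, tape[-2..1]=0110 (head:   ^)

Answer: C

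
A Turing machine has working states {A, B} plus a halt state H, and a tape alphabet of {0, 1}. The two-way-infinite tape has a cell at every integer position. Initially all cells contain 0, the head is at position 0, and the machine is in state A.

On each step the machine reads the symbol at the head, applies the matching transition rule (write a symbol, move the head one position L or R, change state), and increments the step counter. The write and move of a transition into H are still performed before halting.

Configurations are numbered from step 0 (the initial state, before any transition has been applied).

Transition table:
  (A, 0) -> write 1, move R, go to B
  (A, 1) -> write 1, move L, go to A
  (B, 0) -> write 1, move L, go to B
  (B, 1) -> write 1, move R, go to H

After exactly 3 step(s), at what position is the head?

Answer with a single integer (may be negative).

Step 1: in state A at pos 0, read 0 -> (A,0)->write 1,move R,goto B. Now: state=B, head=1, tape[-1..2]=0100 (head:   ^)
Step 2: in state B at pos 1, read 0 -> (B,0)->write 1,move L,goto B. Now: state=B, head=0, tape[-1..2]=0110 (head:  ^)
Step 3: in state B at pos 0, read 1 -> (B,1)->write 1,move R,goto H. Now: state=H, head=1, tape[-1..2]=0110 (head:   ^)

Answer: 1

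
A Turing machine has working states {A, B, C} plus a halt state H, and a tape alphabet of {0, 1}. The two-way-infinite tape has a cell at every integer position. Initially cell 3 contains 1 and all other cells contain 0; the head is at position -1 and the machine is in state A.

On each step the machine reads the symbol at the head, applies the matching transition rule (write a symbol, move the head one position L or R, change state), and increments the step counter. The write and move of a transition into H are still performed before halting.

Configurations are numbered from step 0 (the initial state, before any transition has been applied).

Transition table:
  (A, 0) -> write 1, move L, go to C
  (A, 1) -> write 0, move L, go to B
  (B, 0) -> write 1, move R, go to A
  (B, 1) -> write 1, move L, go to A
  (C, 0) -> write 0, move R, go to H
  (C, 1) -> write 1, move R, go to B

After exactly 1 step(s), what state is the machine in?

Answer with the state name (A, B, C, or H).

Step 1: in state A at pos -1, read 0 -> (A,0)->write 1,move L,goto C. Now: state=C, head=-2, tape[-3..4]=00100010 (head:  ^)

Answer: C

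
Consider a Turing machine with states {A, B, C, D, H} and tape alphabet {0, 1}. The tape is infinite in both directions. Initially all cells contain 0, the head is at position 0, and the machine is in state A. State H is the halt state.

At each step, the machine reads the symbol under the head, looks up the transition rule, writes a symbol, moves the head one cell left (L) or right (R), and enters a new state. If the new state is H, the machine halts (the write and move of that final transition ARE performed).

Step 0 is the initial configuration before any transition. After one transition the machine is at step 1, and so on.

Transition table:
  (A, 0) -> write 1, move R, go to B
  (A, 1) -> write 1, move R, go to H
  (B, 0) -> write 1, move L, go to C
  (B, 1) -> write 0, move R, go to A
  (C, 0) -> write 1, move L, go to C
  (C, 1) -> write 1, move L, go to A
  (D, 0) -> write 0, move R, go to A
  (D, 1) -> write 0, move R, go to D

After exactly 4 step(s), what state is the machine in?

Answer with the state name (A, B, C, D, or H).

Answer: B

Derivation:
Step 1: in state A at pos 0, read 0 -> (A,0)->write 1,move R,goto B. Now: state=B, head=1, tape[-1..2]=0100 (head:   ^)
Step 2: in state B at pos 1, read 0 -> (B,0)->write 1,move L,goto C. Now: state=C, head=0, tape[-1..2]=0110 (head:  ^)
Step 3: in state C at pos 0, read 1 -> (C,1)->write 1,move L,goto A. Now: state=A, head=-1, tape[-2..2]=00110 (head:  ^)
Step 4: in state A at pos -1, read 0 -> (A,0)->write 1,move R,goto B. Now: state=B, head=0, tape[-2..2]=01110 (head:   ^)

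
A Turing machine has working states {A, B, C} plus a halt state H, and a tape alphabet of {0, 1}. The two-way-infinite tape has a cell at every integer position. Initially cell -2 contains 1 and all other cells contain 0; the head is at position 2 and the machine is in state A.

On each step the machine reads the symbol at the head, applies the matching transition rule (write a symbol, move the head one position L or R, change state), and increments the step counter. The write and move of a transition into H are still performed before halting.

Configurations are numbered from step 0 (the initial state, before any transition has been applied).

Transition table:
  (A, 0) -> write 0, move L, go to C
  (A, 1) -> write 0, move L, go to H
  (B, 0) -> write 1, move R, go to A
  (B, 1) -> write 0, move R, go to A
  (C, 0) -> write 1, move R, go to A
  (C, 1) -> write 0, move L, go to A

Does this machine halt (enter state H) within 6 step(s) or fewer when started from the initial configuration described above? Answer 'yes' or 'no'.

Answer: no

Derivation:
Step 1: in state A at pos 2, read 0 -> (A,0)->write 0,move L,goto C. Now: state=C, head=1, tape[-3..3]=0100000 (head:     ^)
Step 2: in state C at pos 1, read 0 -> (C,0)->write 1,move R,goto A. Now: state=A, head=2, tape[-3..3]=0100100 (head:      ^)
Step 3: in state A at pos 2, read 0 -> (A,0)->write 0,move L,goto C. Now: state=C, head=1, tape[-3..3]=0100100 (head:     ^)
Step 4: in state C at pos 1, read 1 -> (C,1)->write 0,move L,goto A. Now: state=A, head=0, tape[-3..3]=0100000 (head:    ^)
Step 5: in state A at pos 0, read 0 -> (A,0)->write 0,move L,goto C. Now: state=C, head=-1, tape[-3..3]=0100000 (head:   ^)
Step 6: in state C at pos -1, read 0 -> (C,0)->write 1,move R,goto A. Now: state=A, head=0, tape[-3..3]=0110000 (head:    ^)
After 6 step(s): state = A (not H) -> not halted within 6 -> no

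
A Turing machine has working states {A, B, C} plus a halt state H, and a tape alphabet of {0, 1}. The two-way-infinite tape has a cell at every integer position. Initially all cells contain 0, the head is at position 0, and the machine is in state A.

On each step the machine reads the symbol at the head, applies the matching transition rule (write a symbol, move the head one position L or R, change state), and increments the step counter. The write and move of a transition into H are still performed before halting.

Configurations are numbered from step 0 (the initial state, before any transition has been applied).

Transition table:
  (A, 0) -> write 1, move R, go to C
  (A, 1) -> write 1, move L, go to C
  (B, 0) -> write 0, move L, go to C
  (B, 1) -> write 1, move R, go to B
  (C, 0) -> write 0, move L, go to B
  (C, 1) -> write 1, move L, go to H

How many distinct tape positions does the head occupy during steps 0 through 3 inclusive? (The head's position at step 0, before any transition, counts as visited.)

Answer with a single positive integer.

Answer: 2

Derivation:
Step 1: in state A at pos 0, read 0 -> (A,0)->write 1,move R,goto C. Now: state=C, head=1, tape[-1..2]=0100 (head:   ^)
Step 2: in state C at pos 1, read 0 -> (C,0)->write 0,move L,goto B. Now: state=B, head=0, tape[-1..2]=0100 (head:  ^)
Step 3: in state B at pos 0, read 1 -> (B,1)->write 1,move R,goto B. Now: state=B, head=1, tape[-1..2]=0100 (head:   ^)
Head positions at steps 0..3: starting at 0, distinct positions visited = {0, 1} -> 2 position(s)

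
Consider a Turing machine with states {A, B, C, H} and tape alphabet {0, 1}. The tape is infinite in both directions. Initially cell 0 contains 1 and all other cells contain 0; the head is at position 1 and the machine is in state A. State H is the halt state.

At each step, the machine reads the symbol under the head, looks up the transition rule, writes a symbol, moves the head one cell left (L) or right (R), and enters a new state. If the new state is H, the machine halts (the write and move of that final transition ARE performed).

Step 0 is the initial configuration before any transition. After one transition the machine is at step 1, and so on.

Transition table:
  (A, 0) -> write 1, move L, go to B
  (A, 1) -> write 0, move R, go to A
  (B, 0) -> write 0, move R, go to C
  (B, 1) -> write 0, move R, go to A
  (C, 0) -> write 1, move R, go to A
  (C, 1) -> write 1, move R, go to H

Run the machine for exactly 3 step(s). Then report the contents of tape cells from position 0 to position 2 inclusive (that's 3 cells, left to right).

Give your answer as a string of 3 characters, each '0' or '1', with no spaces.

Answer: 000

Derivation:
Step 1: in state A at pos 1, read 0 -> (A,0)->write 1,move L,goto B. Now: state=B, head=0, tape[-1..2]=0110 (head:  ^)
Step 2: in state B at pos 0, read 1 -> (B,1)->write 0,move R,goto A. Now: state=A, head=1, tape[-1..2]=0010 (head:   ^)
Step 3: in state A at pos 1, read 1 -> (A,1)->write 0,move R,goto A. Now: state=A, head=2, tape[-1..3]=00000 (head:    ^)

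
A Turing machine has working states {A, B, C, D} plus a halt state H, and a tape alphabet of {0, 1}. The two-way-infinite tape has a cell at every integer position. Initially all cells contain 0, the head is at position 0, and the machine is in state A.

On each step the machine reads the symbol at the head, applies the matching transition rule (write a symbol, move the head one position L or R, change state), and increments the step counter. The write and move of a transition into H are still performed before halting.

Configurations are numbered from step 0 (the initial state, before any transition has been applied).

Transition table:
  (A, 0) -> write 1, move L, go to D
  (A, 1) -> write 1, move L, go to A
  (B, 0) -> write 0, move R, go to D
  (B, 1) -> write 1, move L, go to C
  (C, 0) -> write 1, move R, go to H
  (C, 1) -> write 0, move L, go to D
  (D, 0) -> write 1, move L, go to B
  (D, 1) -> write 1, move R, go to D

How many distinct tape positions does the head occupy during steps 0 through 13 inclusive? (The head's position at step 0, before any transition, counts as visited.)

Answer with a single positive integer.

Answer: 5

Derivation:
Step 1: in state A at pos 0, read 0 -> (A,0)->write 1,move L,goto D. Now: state=D, head=-1, tape[-2..1]=0010 (head:  ^)
Step 2: in state D at pos -1, read 0 -> (D,0)->write 1,move L,goto B. Now: state=B, head=-2, tape[-3..1]=00110 (head:  ^)
Step 3: in state B at pos -2, read 0 -> (B,0)->write 0,move R,goto D. Now: state=D, head=-1, tape[-3..1]=00110 (head:   ^)
Step 4: in state D at pos -1, read 1 -> (D,1)->write 1,move R,goto D. Now: state=D, head=0, tape[-3..1]=00110 (head:    ^)
Step 5: in state D at pos 0, read 1 -> (D,1)->write 1,move R,goto D. Now: state=D, head=1, tape[-3..2]=001100 (head:     ^)
Step 6: in state D at pos 1, read 0 -> (D,0)->write 1,move L,goto B. Now: state=B, head=0, tape[-3..2]=001110 (head:    ^)
Step 7: in state B at pos 0, read 1 -> (B,1)->write 1,move L,goto C. Now: state=C, head=-1, tape[-3..2]=001110 (head:   ^)
Step 8: in state C at pos -1, read 1 -> (C,1)->write 0,move L,goto D. Now: state=D, head=-2, tape[-3..2]=000110 (head:  ^)
Step 9: in state D at pos -2, read 0 -> (D,0)->write 1,move L,goto B. Now: state=B, head=-3, tape[-4..2]=0010110 (head:  ^)
Step 10: in state B at pos -3, read 0 -> (B,0)->write 0,move R,goto D. Now: state=D, head=-2, tape[-4..2]=0010110 (head:   ^)
Step 11: in state D at pos -2, read 1 -> (D,1)->write 1,move R,goto D. Now: state=D, head=-1, tape[-4..2]=0010110 (head:    ^)
Step 12: in state D at pos -1, read 0 -> (D,0)->write 1,move L,goto B. Now: state=B, head=-2, tape[-4..2]=0011110 (head:   ^)
Step 13: in state B at pos -2, read 1 -> (B,1)->write 1,move L,goto C. Now: state=C, head=-3, tape[-4..2]=0011110 (head:  ^)
Head positions at steps 0..13: starting at 0, distinct positions visited = {-3, -2, -1, 0, 1} -> 5 position(s)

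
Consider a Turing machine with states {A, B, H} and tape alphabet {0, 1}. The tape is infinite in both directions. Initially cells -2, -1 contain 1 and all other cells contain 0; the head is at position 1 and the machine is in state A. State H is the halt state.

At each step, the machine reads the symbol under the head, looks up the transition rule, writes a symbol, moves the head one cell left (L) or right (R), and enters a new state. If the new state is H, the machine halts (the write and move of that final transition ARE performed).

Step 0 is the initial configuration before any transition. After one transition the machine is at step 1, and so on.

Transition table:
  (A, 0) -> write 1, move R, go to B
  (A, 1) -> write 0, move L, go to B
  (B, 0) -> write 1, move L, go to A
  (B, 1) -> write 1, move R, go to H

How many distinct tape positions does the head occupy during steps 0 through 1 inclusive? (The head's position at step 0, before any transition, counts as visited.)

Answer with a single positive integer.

Answer: 2

Derivation:
Step 1: in state A at pos 1, read 0 -> (A,0)->write 1,move R,goto B. Now: state=B, head=2, tape[-3..3]=0110100 (head:      ^)
Head positions at steps 0..1: starting at 1, distinct positions visited = {1, 2} -> 2 position(s)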